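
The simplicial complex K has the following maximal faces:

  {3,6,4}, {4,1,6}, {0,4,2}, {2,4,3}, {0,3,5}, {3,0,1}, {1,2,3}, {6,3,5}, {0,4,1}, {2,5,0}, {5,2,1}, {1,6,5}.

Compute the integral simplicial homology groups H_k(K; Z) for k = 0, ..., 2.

We work with the vertex ordering 0 < 1 < 2 < 3 < 4 < 5 < 6. The simplices of K, each written with vertices in increasing order, are:

  0-simplices (7): [0], [1], [2], [3], [4], [5], [6]
  1-simplices (18): [0,1], [0,2], [0,3], [0,4], [0,5], [1,2], [1,3], [1,4], [1,5], [1,6], [2,3], [2,4], [2,5], [3,4], [3,5], [3,6], [4,6], [5,6]
  2-simplices (12): [0,1,3], [0,1,4], [0,2,4], [0,2,5], [0,3,5], [1,2,3], [1,2,5], [1,4,6], [1,5,6], [2,3,4], [3,4,6], [3,5,6]

so the chain groups are C_0 ≅ Z^7, C_1 ≅ Z^18, C_2 ≅ Z^12.

The boundary map ∂_1: C_1 → C_0 maps an edge to its endpoints' difference, ∂[p,q] = q − p. For instance
  ∂[1,5] = [5] − [1].
As a 7×18 matrix over Z this has rank 6, with invariant factors (1,1,1,1,1,1).

Boundary ∂_2: C_2 → C_1 sends each 2-simplex [p,q,r] to [q,r] − [p,r] + [p,q]. For instance
  ∂[1,2,3] = [2,3] − [1,3] + [1,2],
  ∂[0,1,4] = [1,4] − [0,4] + [0,1].
This gives a 18×12 integer matrix of rank 12; reducing to Smith normal form yields diagonal entries (1,1,1,1,1,1,1,1,1,1,1,2).

Reading off H_k = ker ∂_k / im ∂_{k+1}:

  H_0: rank C_0 − rank ∂_1 = 7 − 6 = 1, and the invariant factors of ∂_1 are all 1, so H_0 ≅ Z.
  H_1: rank ker ∂_1 − rank ∂_2 = (18 − 6) − 12 = 0, and ∂_2 has invariant factor 2 > 1, so H_1 ≅ Z/2.
  H_2: rank ker ∂_2 − rank ∂_3 = (12 − 12) − 0 = 0, and there is no ∂_3, so H_2 ≅ 0.

As a check, the Euler characteristic is 7 − 18 + 12 = 1, which agrees with 1 − 0 + 0 = 1.

H_0 ≅ Z,  H_1 ≅ Z/2,  H_2 = 0.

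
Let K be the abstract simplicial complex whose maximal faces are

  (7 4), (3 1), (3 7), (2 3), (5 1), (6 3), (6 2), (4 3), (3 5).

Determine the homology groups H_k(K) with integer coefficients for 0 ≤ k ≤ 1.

H_0 ≅ Z,  H_1 ≅ Z^3.

We work with the vertex ordering 1 < 2 < 3 < 4 < 5 < 6 < 7. The simplices of K, each written with vertices in increasing order, are:

  0-simplices (7): [1], [2], [3], [4], [5], [6], [7]
  1-simplices (9): [1,3], [1,5], [2,3], [2,6], [3,4], [3,5], [3,6], [3,7], [4,7]

giving chain groups C_0 ≅ Z^7, C_1 ≅ Z^9.

∂_1: C_1 → C_0 maps an edge to its endpoints' difference, ∂[p,q] = q − p. For instance
  ∂[4,7] = [7] − [4].
The resulting 7×9 matrix has rank 6, and its Smith normal form has invariant factors (1,1,1,1,1,1).

From H_k ≅ ker(∂_k) / im(∂_{k+1}) we obtain:

  H_0: rank C_0 − rank ∂_1 = 7 − 6 = 1, and the invariant factors of ∂_1 are all 1, so H_0 ≅ Z.
  H_1: rank ker ∂_1 − rank ∂_2 = (9 − 6) − 0 = 3, and there is no ∂_2, so H_1 ≅ Z^3.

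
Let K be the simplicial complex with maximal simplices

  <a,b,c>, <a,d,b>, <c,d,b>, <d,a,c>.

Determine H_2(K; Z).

H_2 ≅ Z.

Fix the vertex order a < b < c < d and write every simplex with vertices in increasing order. Then dim K = 2 and the simplices of K are:

  0-simplices (4): a, b, c, d
  1-simplices (6): ab, ac, ad, bc, bd, cd
  2-simplices (4): abc, abd, acd, bcd

giving chain groups C_0 ≅ Z^4, C_1 ≅ Z^6, C_2 ≅ Z^4.

Boundary ∂_1: C_1 → C_0 sends each edge [p,q] (with p < q) to q − p. For instance
  ∂bd = d − b.
The 4×6 boundary matrix has rank 3 and Smith normal form diag(1,1,1).

Boundary ∂_2: C_2 → C_1 sends each 2-simplex [p,q,r] to [q,r] − [p,r] + [p,q]. For instance
  ∂bcd = cd − bd + bc,
  ∂acd = cd − ad + ac.
The resulting 6×4 matrix has rank 3, and its Smith normal form has invariant factors (1,1,1).

Now H_k = ker ∂_k / im ∂_{k+1}, so:

  H_2: rank ker ∂_2 − rank ∂_3 = (4 − 3) − 0 = 1, and there is no ∂_3, so H_2 ≅ Z.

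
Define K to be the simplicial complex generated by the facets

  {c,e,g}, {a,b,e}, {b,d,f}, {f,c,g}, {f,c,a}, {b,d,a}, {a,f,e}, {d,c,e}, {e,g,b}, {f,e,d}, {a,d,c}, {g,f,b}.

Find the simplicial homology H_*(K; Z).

H_0 ≅ Z,  H_1 ≅ Z/2,  H_2 = 0.

K has 7 vertices, 18 edges, 12 triangles.
rank ∂_0 = 0, rank ∂_1 = 6 ⇒ b_0 = 7 − 0 − 6 = 1; all invariant factors of ∂_1 are 1 so no torsion. So H_0 = Z.
rank ∂_1 = 6, rank ∂_2 = 12 ⇒ b_1 = 18 − 6 − 12 = 0; ∂_2 has invariant factor(s) [2] giving torsion. So H_1 = Z/2.
rank ∂_2 = 12, rank ∂_3 = 0 ⇒ b_2 = 12 − 12 − 0 = 0. So H_2 = 0.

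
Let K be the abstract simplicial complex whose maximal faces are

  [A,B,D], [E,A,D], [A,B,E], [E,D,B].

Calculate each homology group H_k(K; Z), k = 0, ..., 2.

Fix the vertex order A < B < D < E and write every simplex with vertices in increasing order. Then dim K = 2 and the simplices of K are:

  0-simplices (4): A, B, D, E
  1-simplices (6): AB, AD, AE, BD, BE, DE
  2-simplices (4): ABD, ABE, ADE, BDE

Hence C_0 ≅ Z^4, C_1 ≅ Z^6, C_2 ≅ Z^4.

∂_1: C_1 → C_0 sends each edge [p,q] (with p < q) to q − p.
This gives a 4×6 integer matrix of rank 3; reducing to Smith normal form yields diagonal entries (1,1,1).

∂_2: C_2 → C_1 maps a triangle to the signed sum of its edges. For instance
  ∂ADE = DE − AE + AD,
  ∂BDE = DE − BE + BD.
The 6×4 boundary matrix has rank 3 and Smith normal form diag(1,1,1).

Now H_k = ker ∂_k / im ∂_{k+1}, so:

  H_0: rank C_0 − rank ∂_1 = 4 − 3 = 1, and the invariant factors of ∂_1 are all 1, so H_0 = Z.
  H_1: rank ker ∂_1 − rank ∂_2 = (6 − 3) − 3 = 0, and the invariant factors of ∂_2 are all 1, so H_1 = 0.
  H_2: rank ker ∂_2 − rank ∂_3 = (4 − 3) − 0 = 1, and there is no ∂_3, so H_2 = Z.

H_0 = Z,  H_1 = 0,  H_2 = Z.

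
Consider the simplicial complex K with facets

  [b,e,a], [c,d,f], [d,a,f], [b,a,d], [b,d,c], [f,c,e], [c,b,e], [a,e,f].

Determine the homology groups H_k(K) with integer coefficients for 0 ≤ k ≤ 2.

Order the vertices as a < b < c < d < e < f. Listing each simplex with vertices in this order, K has dimension 2 with simplices:

  0-simplices (6): a, b, c, d, e, f
  1-simplices (12): ab, ad, ae, af, bc, bd, be, cd, ce, cf, df, ef
  2-simplices (8): abd, abe, adf, aef, bcd, bce, cdf, cef

so the chain groups are C_0 ≅ Z^6, C_1 ≅ Z^12, C_2 ≅ Z^8.

The boundary map ∂_1: C_1 → C_0 maps an edge to its endpoints' difference, ∂[p,q] = q − p.
The 6×12 boundary matrix has rank 5 and Smith normal form diag(1,1,1,1,1).

∂_2: C_2 → C_1 maps a triangle to the signed sum of its edges. For instance
  ∂abd = bd − ad + ab,
  ∂bcd = cd − bd + bc.
As a 12×8 matrix over Z this has rank 7, with invariant factors (1,1,1,1,1,1,1).

Reading off H_k = ker ∂_k / im ∂_{k+1}:

  H_0: rank C_0 − rank ∂_1 = 6 − 5 = 1, and the invariant factors of ∂_1 are all 1, so H_0 ≅ Z.
  H_1: rank ker ∂_1 − rank ∂_2 = (12 − 5) − 7 = 0, and the invariant factors of ∂_2 are all 1, so H_1 ≅ 0.
  H_2: rank ker ∂_2 − rank ∂_3 = (8 − 7) − 0 = 1, and there is no ∂_3, so H_2 ≅ Z.

H_0 = Z,  H_1 = 0,  H_2 = Z.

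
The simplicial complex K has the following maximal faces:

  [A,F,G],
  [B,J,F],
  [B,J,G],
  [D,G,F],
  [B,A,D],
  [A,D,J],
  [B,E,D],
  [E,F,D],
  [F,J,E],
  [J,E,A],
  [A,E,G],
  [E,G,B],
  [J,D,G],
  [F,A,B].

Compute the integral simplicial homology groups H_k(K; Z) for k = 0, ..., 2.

Order the vertices as A < B < D < E < F < G < J. Listing each simplex with vertices in this order, K has dimension 2 with simplices:

  0-simplices (7): A, B, D, E, F, G, J
  1-simplices (21): AB, AD, AE, AF, AG, AJ, BD, BE, BF, BG, BJ, DE, DF, DG, DJ, EF, EG, EJ, FG, FJ, GJ
  2-simplices (14): ABD, ABF, ADJ, AEG, AEJ, AFG, BDE, BEG, BFJ, BGJ, DEF, DFG, DGJ, EFJ

Hence C_0 ≅ Z^7, C_1 ≅ Z^21, C_2 ≅ Z^14.

Boundary ∂_1: C_1 → C_0 is given by ∂[p,q] = [q] − [p].
As a 7×21 matrix over Z this has rank 6, with invariant factors (1,1,1,1,1,1).

Boundary ∂_2: C_2 → C_1 acts by ∂[p,q,r] = [q,r] − [p,r] + [p,q]. For instance
  ∂BDE = DE − BE + BD,
  ∂AEG = EG − AG + AE.
This gives a 21×14 integer matrix of rank 13; reducing to Smith normal form yields diagonal entries (1,1,1,1,1,1,1,1,1,1,1,1,1).

Reading off H_k = ker ∂_k / im ∂_{k+1}:

  H_0: rank C_0 − rank ∂_1 = 7 − 6 = 1, and the invariant factors of ∂_1 are all 1, so H_0 = Z.
  H_1: rank ker ∂_1 − rank ∂_2 = (21 − 6) − 13 = 2, and the invariant factors of ∂_2 are all 1, so H_1 = Z^2.
  H_2: rank ker ∂_2 − rank ∂_3 = (14 − 13) − 0 = 1, and there is no ∂_3, so H_2 = Z.

H_0 = Z,  H_1 = Z^2,  H_2 = Z.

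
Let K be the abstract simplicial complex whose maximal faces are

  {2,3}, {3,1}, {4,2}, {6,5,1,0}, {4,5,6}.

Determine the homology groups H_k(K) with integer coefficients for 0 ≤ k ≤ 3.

Fix the vertex order 0 < 1 < 2 < 3 < 4 < 5 < 6 and write every simplex with vertices in increasing order. Then dim K = 3 and the simplices of K are:

  0-simplices (7): [0], [1], [2], [3], [4], [5], [6]
  1-simplices (11): [0,1], [0,5], [0,6], [1,3], [1,5], [1,6], [2,3], [2,4], [4,5], [4,6], [5,6]
  2-simplices (5): [0,1,5], [0,1,6], [0,5,6], [1,5,6], [4,5,6]
  3-simplices (1): [0,1,5,6]

giving chain groups C_0 ≅ Z^7, C_1 ≅ Z^11, C_2 ≅ Z^5, C_3 ≅ Z^1.

∂_1: C_1 → C_0 maps an edge to its endpoints' difference, ∂[p,q] = q − p.
The 7×11 boundary matrix has rank 6 and Smith normal form diag(1,1,1,1,1,1).

∂_2: C_2 → C_1 maps a triangle to the signed sum of its edges. For instance
  ∂[1,5,6] = [5,6] − [1,6] + [1,5],
  ∂[0,5,6] = [5,6] − [0,6] + [0,5].
The resulting 11×5 matrix has rank 4, and its Smith normal form has invariant factors (1,1,1,1).

∂_3: C_3 → C_2 sends each 3-simplex σ to the alternating sum Σ_i (−1)^i (σ with its i-th vertex removed). For instance
  ∂[0,1,5,6] = [1,5,6] − [0,5,6] + [0,1,6] − [0,1,5].
This gives a 5×1 integer matrix of rank 1; reducing to Smith normal form yields diagonal entries (1).

Now H_k = ker ∂_k / im ∂_{k+1}, so:

  H_0: rank C_0 − rank ∂_1 = 7 − 6 = 1, and the invariant factors of ∂_1 are all 1, so H_0 = Z.
  H_1: rank ker ∂_1 − rank ∂_2 = (11 − 6) − 4 = 1, and the invariant factors of ∂_2 are all 1, so H_1 = Z.
  H_2: rank ker ∂_2 − rank ∂_3 = (5 − 4) − 1 = 0, and the invariant factors of ∂_3 are all 1, so H_2 = 0.
  H_3: rank ker ∂_3 − rank ∂_4 = (1 − 1) − 0 = 0, and there is no ∂_4, so H_3 = 0.

H_0 = Z,  H_1 = Z,  H_2 = 0,  H_3 = 0.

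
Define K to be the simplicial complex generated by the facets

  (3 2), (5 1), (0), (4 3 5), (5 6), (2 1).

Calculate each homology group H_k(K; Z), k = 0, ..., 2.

H_0 = Z^2,  H_1 = Z,  H_2 = 0.

Order the vertices as 0 < 1 < 2 < 3 < 4 < 5 < 6. Listing each simplex with vertices in this order, K has dimension 2 with simplices:

  0-simplices (7): [0], [1], [2], [3], [4], [5], [6]
  1-simplices (7): [1,2], [1,5], [2,3], [3,4], [3,5], [4,5], [5,6]
  2-simplices (1): [3,4,5]

giving chain groups C_0 ≅ Z^7, C_1 ≅ Z^7, C_2 ≅ Z^1.

The boundary map ∂_1: C_1 → C_0 is given by ∂[p,q] = [q] − [p]. For instance
  ∂[4,5] = [5] − [4].
The 7×7 boundary matrix has rank 5 and Smith normal form diag(1,1,1,1,1).

∂_2: C_2 → C_1 maps a triangle to the signed sum of its edges. For instance
  ∂[3,4,5] = [4,5] − [3,5] + [3,4].
As a 7×1 matrix over Z this has rank 1, with invariant factors (1).

Computing H_k = (kernel of ∂_k) / (image of ∂_{k+1}):

  H_0: rank C_0 − rank ∂_1 = 7 − 5 = 2, and the invariant factors of ∂_1 are all 1, so H_0 ≅ Z^2.
  H_1: rank ker ∂_1 − rank ∂_2 = (7 − 5) − 1 = 1, and the invariant factors of ∂_2 are all 1, so H_1 ≅ Z.
  H_2: rank ker ∂_2 − rank ∂_3 = (1 − 1) − 0 = 0, and there is no ∂_3, so H_2 ≅ 0.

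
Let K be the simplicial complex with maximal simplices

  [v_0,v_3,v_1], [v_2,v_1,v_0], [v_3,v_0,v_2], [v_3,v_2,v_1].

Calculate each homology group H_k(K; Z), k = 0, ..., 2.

H_0 ≅ Z,  H_1 = 0,  H_2 ≅ Z.

Take the total order v_0 < v_1 < v_2 < v_3 on the vertex set. Then K (dimension 2) consists of the simplices:

  0-simplices (4): [v_0], [v_1], [v_2], [v_3]
  1-simplices (6): [v_0,v_1], [v_0,v_2], [v_0,v_3], [v_1,v_2], [v_1,v_3], [v_2,v_3]
  2-simplices (4): [v_0,v_1,v_2], [v_0,v_1,v_3], [v_0,v_2,v_3], [v_1,v_2,v_3]

giving chain groups C_0 ≅ Z^4, C_1 ≅ Z^6, C_2 ≅ Z^4.

∂_1: C_1 → C_0 sends each edge [p,q] (with p < q) to q − p.
As a 4×6 matrix over Z this has rank 3, with invariant factors (1,1,1).

Boundary ∂_2: C_2 → C_1 sends each 2-simplex [p,q,r] to [q,r] − [p,r] + [p,q]. For instance
  ∂[v_0,v_1,v_2] = [v_1,v_2] − [v_0,v_2] + [v_0,v_1],
  ∂[v_0,v_1,v_3] = [v_1,v_3] − [v_0,v_3] + [v_0,v_1].
The 6×4 boundary matrix has rank 3 and Smith normal form diag(1,1,1).

Now H_k = ker ∂_k / im ∂_{k+1}, so:

  H_0: rank C_0 − rank ∂_1 = 4 − 3 = 1, and the invariant factors of ∂_1 are all 1, so H_0 = Z.
  H_1: rank ker ∂_1 − rank ∂_2 = (6 − 3) − 3 = 0, and the invariant factors of ∂_2 are all 1, so H_1 = 0.
  H_2: rank ker ∂_2 − rank ∂_3 = (4 − 3) − 0 = 1, and there is no ∂_3, so H_2 = Z.

As a check, the Euler characteristic is 4 − 6 + 4 = 2, which agrees with 1 − 0 + 1 = 2.
(K is a triangulation of the 2-sphere S^2.)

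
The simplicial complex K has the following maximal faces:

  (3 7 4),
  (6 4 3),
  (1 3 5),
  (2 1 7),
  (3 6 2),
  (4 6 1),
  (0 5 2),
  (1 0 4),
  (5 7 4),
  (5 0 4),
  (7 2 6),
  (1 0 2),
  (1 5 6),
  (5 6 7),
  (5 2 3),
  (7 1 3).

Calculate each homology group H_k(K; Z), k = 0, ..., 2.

H_0 = Z,  H_1 = Z^2,  H_2 = Z.

Take the total order 0 < 1 < 2 < 3 < 4 < 5 < 6 < 7 on the vertex set. Then K (dimension 2) consists of the simplices:

  0-simplices (8): [0], [1], [2], [3], [4], [5], [6], [7]
  1-simplices (24): (24 of them)
  2-simplices (16): [0,1,2], [0,1,4], [0,2,5], [0,4,5], [1,2,7], [1,3,5], [1,3,7], [1,4,6], [1,5,6], [2,3,5], [2,3,6], [2,6,7], [3,4,6], [3,4,7], [4,5,7], [5,6,7]

Hence C_0 ≅ Z^8, C_1 ≅ Z^24, C_2 ≅ Z^16.

Boundary ∂_1: C_1 → C_0 maps an edge to its endpoints' difference, ∂[p,q] = q − p. For instance
  ∂[4,6] = [6] − [4].
The resulting 8×24 matrix has rank 7, and its Smith normal form has invariant factors (1,1,1,1,1,1,1).

Boundary ∂_2: C_2 → C_1 sends each 2-simplex [p,q,r] to [q,r] − [p,r] + [p,q]. For instance
  ∂[1,2,7] = [2,7] − [1,7] + [1,2],
  ∂[0,2,5] = [2,5] − [0,5] + [0,2].
As a 24×16 matrix over Z this has rank 15, with invariant factors (1,1,1,1,1,1,1,1,1,1,1,1,1,1,1).

Now H_k = ker ∂_k / im ∂_{k+1}, so:

  H_0: rank C_0 − rank ∂_1 = 8 − 7 = 1, and the invariant factors of ∂_1 are all 1, so H_0 = Z.
  H_1: rank ker ∂_1 − rank ∂_2 = (24 − 7) − 15 = 2, and the invariant factors of ∂_2 are all 1, so H_1 = Z^2.
  H_2: rank ker ∂_2 − rank ∂_3 = (16 − 15) − 0 = 1, and there is no ∂_3, so H_2 = Z.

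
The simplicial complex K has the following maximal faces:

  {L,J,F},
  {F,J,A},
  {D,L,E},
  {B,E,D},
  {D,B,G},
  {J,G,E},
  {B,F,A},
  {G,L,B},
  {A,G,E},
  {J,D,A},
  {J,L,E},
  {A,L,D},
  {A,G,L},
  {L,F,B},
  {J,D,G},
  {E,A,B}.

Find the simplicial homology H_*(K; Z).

We work with the vertex ordering A < B < D < E < F < G < J < L. The simplices of K, each written with vertices in increasing order, are:

  0-simplices (8): A, B, D, E, F, G, J, L
  1-simplices (24): AB, AD, AE, AF, AG, AJ, AL, BD, BE, BF, BG, BL, DE, DG, DJ, DL, EG, EJ, EL, FJ, FL, GJ, GL, JL
  2-simplices (16): ABE, ABF, ADJ, ADL, AEG, AFJ, AGL, BDE, BDG, BFL, BGL, DEL, DGJ, EGJ, EJL, FJL

giving chain groups C_0 ≅ Z^8, C_1 ≅ Z^24, C_2 ≅ Z^16.

Boundary ∂_1: C_1 → C_0 sends each edge [p,q] (with p < q) to q − p.
This gives a 8×24 integer matrix of rank 7; reducing to Smith normal form yields diagonal entries (1,1,1,1,1,1,1).

Boundary ∂_2: C_2 → C_1 acts by ∂[p,q,r] = [q,r] − [p,r] + [p,q]. For instance
  ∂BDG = DG − BG + BD,
  ∂BDE = DE − BE + BD.
As a 24×16 matrix over Z this has rank 15, with invariant factors (1,1,1,1,1,1,1,1,1,1,1,1,1,1,1).

Reading off H_k = ker ∂_k / im ∂_{k+1}:

  H_0: rank C_0 − rank ∂_1 = 8 − 7 = 1, and the invariant factors of ∂_1 are all 1, so H_0 = Z.
  H_1: rank ker ∂_1 − rank ∂_2 = (24 − 7) − 15 = 2, and the invariant factors of ∂_2 are all 1, so H_1 = Z^2.
  H_2: rank ker ∂_2 − rank ∂_3 = (16 − 15) − 0 = 1, and there is no ∂_3, so H_2 = Z.

As a check, the Euler characteristic is 8 − 24 + 16 = 0, which agrees with 1 − 2 + 1 = 0.
(K is a triangulation of the torus T^2.)

H_0 = Z,  H_1 = Z^2,  H_2 = Z.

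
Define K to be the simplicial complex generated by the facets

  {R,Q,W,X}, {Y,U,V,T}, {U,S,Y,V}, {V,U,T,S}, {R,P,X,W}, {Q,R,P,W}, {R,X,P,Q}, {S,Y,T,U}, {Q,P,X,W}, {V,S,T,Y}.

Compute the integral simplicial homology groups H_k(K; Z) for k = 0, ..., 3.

Order the vertices as P < Q < R < S < T < U < V < W < X < Y. Listing each simplex with vertices in this order, K has dimension 3 with simplices:

  0-simplices (10): P, Q, R, S, T, U, V, W, X, Y
  1-simplices (20): PQ, PR, PW, PX, QR, QW, QX, RW, RX, ST, SU, SV, SY, TU, TV, TY, UV, UY, VY, WX
  2-simplices (20): PQR, PQW, PQX, PRW, PRX, PWX, QRW, QRX, QWX, RWX, STU, STV, STY, SUV, SUY, SVY, TUV, TUY, TVY, UVY
  3-simplices (10): PQRW, PQRX, PQWX, PRWX, QRWX, STUV, STUY, STVY, SUVY, TUVY

so the chain groups are C_0 ≅ Z^10, C_1 ≅ Z^20, C_2 ≅ Z^20, C_3 ≅ Z^10.

The boundary map ∂_1: C_1 → C_0 sends each edge [p,q] (with p < q) to q − p. For instance
  ∂VY = Y − V.
The 10×20 boundary matrix has rank 8 and Smith normal form diag(1,1,1,1,1,1,1,1).

Boundary ∂_2: C_2 → C_1 maps a triangle to the signed sum of its edges. For instance
  ∂SUY = UY − SY + SU,
  ∂QRX = RX − QX + QR.
This gives a 20×20 integer matrix of rank 12; reducing to Smith normal form yields diagonal entries (1,1,1,1,1,1,1,1,1,1,1,1).

Boundary ∂_3: C_3 → C_2 sends each 3-simplex σ to the alternating sum Σ_i (−1)^i (σ with its i-th vertex removed). For instance
  ∂STUV = TUV − SUV + STV − STU,
  ∂TUVY = UVY − TVY + TUY − TUV.
As a 20×10 matrix over Z this has rank 8, with invariant factors (1,1,1,1,1,1,1,1).

Reading off H_k = ker ∂_k / im ∂_{k+1}:

  H_0: rank C_0 − rank ∂_1 = 10 − 8 = 2, and the invariant factors of ∂_1 are all 1, so H_0 ≅ Z^2.
  H_1: rank ker ∂_1 − rank ∂_2 = (20 − 8) − 12 = 0, and the invariant factors of ∂_2 are all 1, so H_1 ≅ 0.
  H_2: rank ker ∂_2 − rank ∂_3 = (20 − 12) − 8 = 0, and the invariant factors of ∂_3 are all 1, so H_2 ≅ 0.
  H_3: rank ker ∂_3 − rank ∂_4 = (10 − 8) − 0 = 2, and there is no ∂_4, so H_3 ≅ Z^2.

(K is a triangulation of the disjoint union of the 3-sphere S^3 and the 3-sphere S^3.)

H_0 = Z^2,  H_1 = 0,  H_2 = 0,  H_3 = Z^2.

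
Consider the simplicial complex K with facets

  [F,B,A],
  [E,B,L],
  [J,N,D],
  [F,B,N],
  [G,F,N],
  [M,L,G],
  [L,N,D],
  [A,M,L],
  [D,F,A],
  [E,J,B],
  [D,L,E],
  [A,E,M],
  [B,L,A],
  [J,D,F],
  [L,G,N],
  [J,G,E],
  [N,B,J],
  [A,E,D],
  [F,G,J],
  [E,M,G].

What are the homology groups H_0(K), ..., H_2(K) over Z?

Fix the vertex order A < B < D < E < F < G < J < L < M < N and write every simplex with vertices in increasing order. Then dim K = 2 and the simplices of K are:

  0-simplices (10): A, B, D, E, F, G, J, L, M, N
  1-simplices (30): AB, AD, AE, AF, AL, AM, BE, BF, BJ, BL, BN, DE, DF, DJ, DL, DN, EG, EJ, EL, EM, FG, FJ, FN, GJ, GL, GM, GN, JN, LM, LN
  2-simplices (20): ABF, ABL, ADE, ADF, AEM, ALM, BEJ, BEL, BFN, BJN, DEL, DFJ, DJN, DLN, EGJ, EGM, FGJ, FGN, GLM, GLN

giving chain groups C_0 ≅ Z^10, C_1 ≅ Z^30, C_2 ≅ Z^20.

Boundary ∂_1: C_1 → C_0 is given by ∂[p,q] = [q] − [p]. For instance
  ∂LM = M − L.
The resulting 10×30 matrix has rank 9, and its Smith normal form has invariant factors (1,1,1,1,1,1,1,1,1).

Boundary ∂_2: C_2 → C_1 maps a triangle to the signed sum of its edges. For instance
  ∂AEM = EM − AM + AE,
  ∂ADF = DF − AF + AD.
As a 30×20 matrix over Z this has rank 20, with invariant factors (1,1,1,1,1,1,1,1,1,1,1,1,1,1,1,1,1,1,1,2).

Reading off H_k = ker ∂_k / im ∂_{k+1}:

  H_0: rank C_0 − rank ∂_1 = 10 − 9 = 1, and the invariant factors of ∂_1 are all 1, so H_0 ≅ Z.
  H_1: rank ker ∂_1 − rank ∂_2 = (30 − 9) − 20 = 1, and ∂_2 has invariant factor 2 > 1, so H_1 ≅ Z × Z/2.
  H_2: rank ker ∂_2 − rank ∂_3 = (20 − 20) − 0 = 0, and there is no ∂_3, so H_2 ≅ 0.

As a check, the Euler characteristic is 10 − 30 + 20 = 0, which agrees with 1 − 1 + 0 = 0.

H_0 = Z,  H_1 = Z × Z/2,  H_2 = 0.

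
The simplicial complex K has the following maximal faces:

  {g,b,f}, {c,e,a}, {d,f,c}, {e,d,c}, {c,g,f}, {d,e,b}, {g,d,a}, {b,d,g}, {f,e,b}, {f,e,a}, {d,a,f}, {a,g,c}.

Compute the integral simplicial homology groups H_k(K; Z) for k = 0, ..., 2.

H_0 ≅ Z,  H_1 ≅ Z/2,  H_2 = 0.

Fix the vertex order a < b < c < d < e < f < g and write every simplex with vertices in increasing order. Then dim K = 2 and the simplices of K are:

  0-simplices (7): a, b, c, d, e, f, g
  1-simplices (18): ac, ad, ae, af, ag, bd, be, bf, bg, cd, ce, cf, cg, de, df, dg, ef, fg
  2-simplices (12): ace, acg, adf, adg, aef, bde, bdg, bef, bfg, cde, cdf, cfg

so the chain groups are C_0 ≅ Z^7, C_1 ≅ Z^18, C_2 ≅ Z^12.

Boundary ∂_1: C_1 → C_0 is given by ∂[p,q] = [q] − [p]. For instance
  ∂af = f − a.
As a 7×18 matrix over Z this has rank 6, with invariant factors (1,1,1,1,1,1).

The boundary map ∂_2: C_2 → C_1 maps a triangle to the signed sum of its edges. For instance
  ∂adf = df − af + ad,
  ∂cde = de − ce + cd.
This gives a 18×12 integer matrix of rank 12; reducing to Smith normal form yields diagonal entries (1,1,1,1,1,1,1,1,1,1,1,2).

Reading off H_k = ker ∂_k / im ∂_{k+1}:

  H_0: rank C_0 − rank ∂_1 = 7 − 6 = 1, and the invariant factors of ∂_1 are all 1, so H_0 = Z.
  H_1: rank ker ∂_1 − rank ∂_2 = (18 − 6) − 12 = 0, and ∂_2 has invariant factor 2 > 1, so H_1 = Z/2.
  H_2: rank ker ∂_2 − rank ∂_3 = (12 − 12) − 0 = 0, and there is no ∂_3, so H_2 = 0.

(K is a triangulation of the real projective plane RP^2.)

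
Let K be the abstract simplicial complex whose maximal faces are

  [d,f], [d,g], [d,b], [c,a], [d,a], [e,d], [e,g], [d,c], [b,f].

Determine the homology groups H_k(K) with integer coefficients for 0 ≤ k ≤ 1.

Order the vertices as a < b < c < d < e < f < g. Listing each simplex with vertices in this order, K has dimension 1 with simplices:

  0-simplices (7): a, b, c, d, e, f, g
  1-simplices (9): ac, ad, bd, bf, cd, de, df, dg, eg

so the chain groups are C_0 ≅ Z^7, C_1 ≅ Z^9.

The boundary map ∂_1: C_1 → C_0 sends each edge [p,q] (with p < q) to q − p.
As a 7×9 matrix over Z this has rank 6, with invariant factors (1,1,1,1,1,1).

Reading off H_k = ker ∂_k / im ∂_{k+1}:

  H_0: rank C_0 − rank ∂_1 = 7 − 6 = 1, and the invariant factors of ∂_1 are all 1, so H_0 ≅ Z.
  H_1: rank ker ∂_1 − rank ∂_2 = (9 − 6) − 0 = 3, and there is no ∂_2, so H_1 ≅ Z^3.

H_0 ≅ Z,  H_1 ≅ Z^3.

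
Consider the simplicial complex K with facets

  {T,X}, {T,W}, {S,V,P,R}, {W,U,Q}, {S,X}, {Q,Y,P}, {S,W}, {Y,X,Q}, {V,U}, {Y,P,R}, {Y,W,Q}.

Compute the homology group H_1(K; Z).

Order the vertices as P < Q < R < S < T < U < V < W < X < Y. Listing each simplex with vertices in this order, K has dimension 3 with simplices:

  0-simplices (10): P, Q, R, S, T, U, V, W, X, Y
  1-simplices (21): PQ, PR, PS, PV, PY, QU, QW, QX, QY, RS, RV, RY, SV, SW, SX, TW, TX, UV, UW, WY, XY
  2-simplices (9): PQY, PRS, PRV, PRY, PSV, QUW, QWY, QXY, RSV
  3-simplices (1): PRSV

giving chain groups C_0 ≅ Z^10, C_1 ≅ Z^21, C_2 ≅ Z^9, C_3 ≅ Z^1.

∂_1: C_1 → C_0 maps an edge to its endpoints' difference, ∂[p,q] = q − p. For instance
  ∂PS = S − P.
The resulting 10×21 matrix has rank 9, and its Smith normal form has invariant factors (1,1,1,1,1,1,1,1,1).

∂_2: C_2 → C_1 sends each 2-simplex [p,q,r] to [q,r] − [p,r] + [p,q]. For instance
  ∂QUW = UW − QW + QU,
  ∂PSV = SV − PV + PS.
The 21×9 boundary matrix has rank 8 and Smith normal form diag(1,1,1,1,1,1,1,1).

∂_3: C_3 → C_2 sends each 3-simplex σ to the alternating sum Σ_i (−1)^i (σ with its i-th vertex removed). For instance
  ∂PRSV = RSV − PSV + PRV − PRS.
As a 9×1 matrix over Z this has rank 1, with invariant factors (1).

Reading off H_k = ker ∂_k / im ∂_{k+1}:

  H_1: rank ker ∂_1 − rank ∂_2 = (21 − 9) − 8 = 4, and the invariant factors of ∂_2 are all 1, so H_1 = Z^4.

H_1 = Z^4.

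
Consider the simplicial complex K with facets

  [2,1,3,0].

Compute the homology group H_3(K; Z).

H_3 ≅ 0.

We work with the vertex ordering 0 < 1 < 2 < 3. The simplices of K, each written with vertices in increasing order, are:

  0-simplices (4): [0], [1], [2], [3]
  1-simplices (6): [0,1], [0,2], [0,3], [1,2], [1,3], [2,3]
  2-simplices (4): [0,1,2], [0,1,3], [0,2,3], [1,2,3]
  3-simplices (1): [0,1,2,3]

so the chain groups are C_0 ≅ Z^4, C_1 ≅ Z^6, C_2 ≅ Z^4, C_3 ≅ Z^1.

∂_1: C_1 → C_0 is given by ∂[p,q] = [q] − [p]. For instance
  ∂[0,2] = [2] − [0].
The 4×6 boundary matrix has rank 3 and Smith normal form diag(1,1,1).

The boundary map ∂_2: C_2 → C_1 acts by ∂[p,q,r] = [q,r] − [p,r] + [p,q]. For instance
  ∂[0,1,2] = [1,2] − [0,2] + [0,1],
  ∂[0,2,3] = [2,3] − [0,3] + [0,2].
The resulting 6×4 matrix has rank 3, and its Smith normal form has invariant factors (1,1,1).

Boundary ∂_3: C_3 → C_2 sends each 3-simplex σ to the alternating sum Σ_i (−1)^i (σ with its i-th vertex removed). For instance
  ∂[0,1,2,3] = [1,2,3] − [0,2,3] + [0,1,3] − [0,1,2].
The 4×1 boundary matrix has rank 1 and Smith normal form diag(1).

Reading off H_k = ker ∂_k / im ∂_{k+1}:

  H_3: rank ker ∂_3 − rank ∂_4 = (1 − 1) − 0 = 0, and there is no ∂_4, so H_3 = 0.

(K is a triangulation of the 3-simplex.)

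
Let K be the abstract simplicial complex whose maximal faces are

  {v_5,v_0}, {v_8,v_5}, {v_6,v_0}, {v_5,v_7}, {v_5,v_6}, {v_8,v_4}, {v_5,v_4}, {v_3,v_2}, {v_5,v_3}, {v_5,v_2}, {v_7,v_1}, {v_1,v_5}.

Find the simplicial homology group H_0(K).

H_0 ≅ Z.

Take the total order v_0 < v_1 < v_2 < v_3 < v_4 < v_5 < v_6 < v_7 < v_8 on the vertex set. Then K (dimension 1) consists of the simplices:

  0-simplices (9): [v_0], [v_1], [v_2], [v_3], [v_4], [v_5], [v_6], [v_7], [v_8]
  1-simplices (12): [v_0,v_5], [v_0,v_6], [v_1,v_5], [v_1,v_7], [v_2,v_3], [v_2,v_5], [v_3,v_5], [v_4,v_5], [v_4,v_8], [v_5,v_6], [v_5,v_7], [v_5,v_8]

Hence C_0 ≅ Z^9, C_1 ≅ Z^12.

∂_1: C_1 → C_0 maps an edge to its endpoints' difference, ∂[p,q] = q − p. For instance
  ∂[v_4,v_5] = [v_5] − [v_4].
The 9×12 boundary matrix has rank 8 and Smith normal form diag(1,1,1,1,1,1,1,1).

Now H_k = ker ∂_k / im ∂_{k+1}, so:

  H_0: rank C_0 − rank ∂_1 = 9 − 8 = 1, and the invariant factors of ∂_1 are all 1, so H_0 = Z.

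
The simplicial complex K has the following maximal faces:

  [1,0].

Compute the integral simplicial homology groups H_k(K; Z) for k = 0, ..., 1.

Order the vertices as 0 < 1. Listing each simplex with vertices in this order, K has dimension 1 with simplices:

  0-simplices (2): [0], [1]
  1-simplices (1): [0,1]

giving chain groups C_0 ≅ Z^2, C_1 ≅ Z^1.

∂_1: C_1 → C_0 is given by ∂[p,q] = [q] − [p]. For instance
  ∂[0,1] = [1] − [0].
As a 2×1 matrix over Z this has rank 1, with invariant factors (1).

Computing H_k = (kernel of ∂_k) / (image of ∂_{k+1}):

  H_0: rank C_0 − rank ∂_1 = 2 − 1 = 1, and the invariant factors of ∂_1 are all 1, so H_0 ≅ Z.
  H_1: rank ker ∂_1 − rank ∂_2 = (1 − 1) − 0 = 0, and there is no ∂_2, so H_1 ≅ 0.

H_0 = Z,  H_1 = 0.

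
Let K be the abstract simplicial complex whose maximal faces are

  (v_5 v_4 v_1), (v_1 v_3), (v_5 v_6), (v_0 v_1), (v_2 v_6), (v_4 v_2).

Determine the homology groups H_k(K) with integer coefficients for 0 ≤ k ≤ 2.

Fix the vertex order v_0 < v_1 < v_2 < v_3 < v_4 < v_5 < v_6 and write every simplex with vertices in increasing order. Then dim K = 2 and the simplices of K are:

  0-simplices (7): [v_0], [v_1], [v_2], [v_3], [v_4], [v_5], [v_6]
  1-simplices (8): [v_0,v_1], [v_1,v_3], [v_1,v_4], [v_1,v_5], [v_2,v_4], [v_2,v_6], [v_4,v_5], [v_5,v_6]
  2-simplices (1): [v_1,v_4,v_5]

so the chain groups are C_0 ≅ Z^7, C_1 ≅ Z^8, C_2 ≅ Z^1.

The boundary map ∂_1: C_1 → C_0 sends each edge [p,q] (with p < q) to q − p.
The resulting 7×8 matrix has rank 6, and its Smith normal form has invariant factors (1,1,1,1,1,1).

∂_2: C_2 → C_1 acts by ∂[p,q,r] = [q,r] − [p,r] + [p,q]. For instance
  ∂[v_1,v_4,v_5] = [v_4,v_5] − [v_1,v_5] + [v_1,v_4].
The 8×1 boundary matrix has rank 1 and Smith normal form diag(1).

Now H_k = ker ∂_k / im ∂_{k+1}, so:

  H_0: rank C_0 − rank ∂_1 = 7 − 6 = 1, and the invariant factors of ∂_1 are all 1, so H_0 = Z.
  H_1: rank ker ∂_1 − rank ∂_2 = (8 − 6) − 1 = 1, and the invariant factors of ∂_2 are all 1, so H_1 = Z.
  H_2: rank ker ∂_2 − rank ∂_3 = (1 − 1) − 0 = 0, and there is no ∂_3, so H_2 = 0.

H_0 ≅ Z,  H_1 ≅ Z,  H_2 = 0.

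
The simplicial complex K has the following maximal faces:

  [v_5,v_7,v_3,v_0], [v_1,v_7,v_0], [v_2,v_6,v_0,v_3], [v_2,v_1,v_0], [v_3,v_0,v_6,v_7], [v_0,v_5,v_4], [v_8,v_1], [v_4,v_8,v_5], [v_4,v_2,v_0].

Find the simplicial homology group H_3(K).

K has 9 vertices, 21 edges, 15 triangles, 3 3-simplices.
rank ∂_3 = 3, rank ∂_4 = 0 ⇒ b_3 = 3 − 3 − 0 = 0. So H_3 ≅ 0.

H_3 = 0.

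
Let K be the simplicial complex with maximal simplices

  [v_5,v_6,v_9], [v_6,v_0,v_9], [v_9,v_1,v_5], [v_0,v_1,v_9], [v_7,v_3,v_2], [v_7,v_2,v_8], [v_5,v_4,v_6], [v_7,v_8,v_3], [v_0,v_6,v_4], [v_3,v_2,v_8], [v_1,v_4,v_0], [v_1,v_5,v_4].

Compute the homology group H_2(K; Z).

H_2 ≅ Z^2.

Take the total order v_0 < v_1 < v_2 < v_3 < v_4 < v_5 < v_6 < v_7 < v_8 < v_9 on the vertex set. Then K (dimension 2) consists of the simplices:

  0-simplices (10): [v_0], [v_1], [v_2], [v_3], [v_4], [v_5], [v_6], [v_7], [v_8], [v_9]
  1-simplices (18): (18 of them)
  2-simplices (12): (12 of them)

so the chain groups are C_0 ≅ Z^10, C_1 ≅ Z^18, C_2 ≅ Z^12.

∂_1: C_1 → C_0 sends each edge [p,q] (with p < q) to q − p. For instance
  ∂[v_5,v_9] = [v_9] − [v_5].
The 10×18 boundary matrix has rank 8 and Smith normal form diag(1,1,1,1,1,1,1,1).

∂_2: C_2 → C_1 sends each 2-simplex [p,q,r] to [q,r] − [p,r] + [p,q]. For instance
  ∂[v_1,v_4,v_5] = [v_4,v_5] − [v_1,v_5] + [v_1,v_4],
  ∂[v_0,v_4,v_6] = [v_4,v_6] − [v_0,v_6] + [v_0,v_4].
This gives a 18×12 integer matrix of rank 10; reducing to Smith normal form yields diagonal entries (1,1,1,1,1,1,1,1,1,1).

Now H_k = ker ∂_k / im ∂_{k+1}, so:

  H_2: rank ker ∂_2 − rank ∂_3 = (12 − 10) − 0 = 2, and there is no ∂_3, so H_2 = Z^2.

(K is a triangulation of the disjoint union of the 2-sphere S^2 and the 2-sphere S^2.)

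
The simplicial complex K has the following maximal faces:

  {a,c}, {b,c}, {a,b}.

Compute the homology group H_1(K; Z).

H_1 ≅ Z.

K has 3 vertices, 3 edges.
rank ∂_1 = 2, rank ∂_2 = 0 ⇒ b_1 = 3 − 2 − 0 = 1. So H_1 = Z.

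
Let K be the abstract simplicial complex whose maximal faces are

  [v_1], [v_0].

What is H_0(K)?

H_0 = Z^2.

Order the vertices as v_0 < v_1. Listing each simplex with vertices in this order, K has dimension 0 with simplices:

  0-simplices (2): [v_0], [v_1]

giving chain groups C_0 ≅ Z^2.

Computing H_k = (kernel of ∂_k) / (image of ∂_{k+1}):

  H_0: rank C_0 − rank ∂_1 = 2 − 0 = 2, and there is no ∂_1, so H_0 ≅ Z^2.

(K is a triangulation of a set of 2 points.)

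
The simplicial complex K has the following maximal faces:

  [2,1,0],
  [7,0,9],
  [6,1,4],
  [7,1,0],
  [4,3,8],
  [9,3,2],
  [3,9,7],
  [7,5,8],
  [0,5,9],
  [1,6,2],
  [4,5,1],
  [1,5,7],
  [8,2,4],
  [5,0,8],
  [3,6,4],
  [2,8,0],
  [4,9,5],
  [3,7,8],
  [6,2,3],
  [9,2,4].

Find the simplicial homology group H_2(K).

H_2 ≅ 0.

Order the vertices as 0 < 1 < 2 < 3 < 4 < 5 < 6 < 7 < 8 < 9. Listing each simplex with vertices in this order, K has dimension 2 with simplices:

  0-simplices (10): [0], [1], [2], [3], [4], [5], [6], [7], [8], [9]
  1-simplices (30): (30 of them)
  2-simplices (20): (20 of them)

Hence C_0 ≅ Z^10, C_1 ≅ Z^30, C_2 ≅ Z^20.

∂_1: C_1 → C_0 sends each edge [p,q] (with p < q) to q − p. For instance
  ∂[2,3] = [3] − [2].
As a 10×30 matrix over Z this has rank 9, with invariant factors (1,1,1,1,1,1,1,1,1).

∂_2: C_2 → C_1 acts by ∂[p,q,r] = [q,r] − [p,r] + [p,q]. For instance
  ∂[0,1,7] = [1,7] − [0,7] + [0,1],
  ∂[0,2,8] = [2,8] − [0,8] + [0,2].
The resulting 30×20 matrix has rank 20, and its Smith normal form has invariant factors (1,1,1,1,1,1,1,1,1,1,1,1,1,1,1,1,1,1,1,2).

Now H_k = ker ∂_k / im ∂_{k+1}, so:

  H_2: rank ker ∂_2 − rank ∂_3 = (20 − 20) − 0 = 0, and there is no ∂_3, so H_2 ≅ 0.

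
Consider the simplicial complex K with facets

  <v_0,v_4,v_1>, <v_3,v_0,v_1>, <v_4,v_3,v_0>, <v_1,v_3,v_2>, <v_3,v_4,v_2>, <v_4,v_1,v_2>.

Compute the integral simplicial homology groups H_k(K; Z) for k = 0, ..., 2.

We work with the vertex ordering v_0 < v_1 < v_2 < v_3 < v_4. The simplices of K, each written with vertices in increasing order, are:

  0-simplices (5): [v_0], [v_1], [v_2], [v_3], [v_4]
  1-simplices (9): [v_0,v_1], [v_0,v_3], [v_0,v_4], [v_1,v_2], [v_1,v_3], [v_1,v_4], [v_2,v_3], [v_2,v_4], [v_3,v_4]
  2-simplices (6): [v_0,v_1,v_3], [v_0,v_1,v_4], [v_0,v_3,v_4], [v_1,v_2,v_3], [v_1,v_2,v_4], [v_2,v_3,v_4]

Hence C_0 ≅ Z^5, C_1 ≅ Z^9, C_2 ≅ Z^6.

The boundary map ∂_1: C_1 → C_0 sends each edge [p,q] (with p < q) to q − p. For instance
  ∂[v_1,v_3] = [v_3] − [v_1].
The resulting 5×9 matrix has rank 4, and its Smith normal form has invariant factors (1,1,1,1).

The boundary map ∂_2: C_2 → C_1 maps a triangle to the signed sum of its edges. For instance
  ∂[v_1,v_2,v_3] = [v_2,v_3] − [v_1,v_3] + [v_1,v_2],
  ∂[v_0,v_1,v_3] = [v_1,v_3] − [v_0,v_3] + [v_0,v_1].
The 9×6 boundary matrix has rank 5 and Smith normal form diag(1,1,1,1,1).

Reading off H_k = ker ∂_k / im ∂_{k+1}:

  H_0: rank C_0 − rank ∂_1 = 5 − 4 = 1, and the invariant factors of ∂_1 are all 1, so H_0 = Z.
  H_1: rank ker ∂_1 − rank ∂_2 = (9 − 4) − 5 = 0, and the invariant factors of ∂_2 are all 1, so H_1 = 0.
  H_2: rank ker ∂_2 − rank ∂_3 = (6 − 5) − 0 = 1, and there is no ∂_3, so H_2 = Z.

(K is a triangulation of the 2-sphere S^2.)

H_0 ≅ Z,  H_1 = 0,  H_2 ≅ Z.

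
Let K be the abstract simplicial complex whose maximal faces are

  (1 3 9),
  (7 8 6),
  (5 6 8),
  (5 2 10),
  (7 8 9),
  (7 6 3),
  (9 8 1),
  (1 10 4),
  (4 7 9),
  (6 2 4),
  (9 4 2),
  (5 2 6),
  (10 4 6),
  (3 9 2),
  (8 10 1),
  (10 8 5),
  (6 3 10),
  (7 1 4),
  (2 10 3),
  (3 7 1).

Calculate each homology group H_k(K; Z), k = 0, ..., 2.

Fix the vertex order 1 < 2 < 3 < 4 < 5 < 6 < 7 < 8 < 9 < 10 and write every simplex with vertices in increasing order. Then dim K = 2 and the simplices of K are:

  0-simplices (10): [1], [2], [3], [4], [5], [6], [7], [8], [9], [10]
  1-simplices (30): (30 of them)
  2-simplices (20): (20 of them)

Hence C_0 ≅ Z^10, C_1 ≅ Z^30, C_2 ≅ Z^20.

The boundary map ∂_1: C_1 → C_0 maps an edge to its endpoints' difference, ∂[p,q] = q − p. For instance
  ∂[1,9] = [9] − [1].
The 10×30 boundary matrix has rank 9 and Smith normal form diag(1,1,1,1,1,1,1,1,1).

The boundary map ∂_2: C_2 → C_1 sends each 2-simplex [p,q,r] to [q,r] − [p,r] + [p,q]. For instance
  ∂[1,3,9] = [3,9] − [1,9] + [1,3],
  ∂[5,8,10] = [8,10] − [5,10] + [5,8].
As a 30×20 matrix over Z this has rank 20, with invariant factors (1,1,1,1,1,1,1,1,1,1,1,1,1,1,1,1,1,1,1,2).

Now H_k = ker ∂_k / im ∂_{k+1}, so:

  H_0: rank C_0 − rank ∂_1 = 10 − 9 = 1, and the invariant factors of ∂_1 are all 1, so H_0 = Z.
  H_1: rank ker ∂_1 − rank ∂_2 = (30 − 9) − 20 = 1, and ∂_2 has invariant factor 2 > 1, so H_1 = Z ⊕ Z/2.
  H_2: rank ker ∂_2 − rank ∂_3 = (20 − 20) − 0 = 0, and there is no ∂_3, so H_2 = 0.

(K is a triangulation of the Klein bottle.)

H_0 ≅ Z,  H_1 ≅ Z ⊕ Z/2,  H_2 = 0.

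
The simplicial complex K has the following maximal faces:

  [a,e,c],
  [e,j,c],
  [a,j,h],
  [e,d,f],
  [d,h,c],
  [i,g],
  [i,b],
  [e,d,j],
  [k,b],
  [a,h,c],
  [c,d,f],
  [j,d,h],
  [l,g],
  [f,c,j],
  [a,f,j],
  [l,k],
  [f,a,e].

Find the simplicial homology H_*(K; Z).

We work with the vertex ordering a < b < c < d < e < f < g < h < i < j < k < l. The simplices of K, each written with vertices in increasing order, are:

  0-simplices (12): a, b, c, d, e, f, g, h, i, j, k, l
  1-simplices (23): ac, ae, af, ah, aj, bi, bk, cd, ce, cf, ch, cj, de, df, dh, dj, ef, ej, fj, gi, gl, hj, kl
  2-simplices (12): ace, ach, aef, afj, ahj, cdf, cdh, cej, cfj, def, dej, dhj

Hence C_0 ≅ Z^12, C_1 ≅ Z^23, C_2 ≅ Z^12.

Boundary ∂_1: C_1 → C_0 sends each edge [p,q] (with p < q) to q − p.
The resulting 12×23 matrix has rank 10, and its Smith normal form has invariant factors (1,1,1,1,1,1,1,1,1,1).

The boundary map ∂_2: C_2 → C_1 sends each 2-simplex [p,q,r] to [q,r] − [p,r] + [p,q]. For instance
  ∂cfj = fj − cj + cf,
  ∂ahj = hj − aj + ah.
The 23×12 boundary matrix has rank 12 and Smith normal form diag(1,1,1,1,1,1,1,1,1,1,1,2).

Now H_k = ker ∂_k / im ∂_{k+1}, so:

  H_0: rank C_0 − rank ∂_1 = 12 − 10 = 2, and the invariant factors of ∂_1 are all 1, so H_0 ≅ Z^2.
  H_1: rank ker ∂_1 − rank ∂_2 = (23 − 10) − 12 = 1, and ∂_2 has invariant factor 2 > 1, so H_1 ≅ Z ⊕ Z/2.
  H_2: rank ker ∂_2 − rank ∂_3 = (12 − 12) − 0 = 0, and there is no ∂_3, so H_2 ≅ 0.

As a check, the Euler characteristic is 12 − 23 + 12 = 1, which agrees with 2 − 1 + 0 = 1.

H_0 ≅ Z^2,  H_1 ≅ Z ⊕ Z/2,  H_2 = 0.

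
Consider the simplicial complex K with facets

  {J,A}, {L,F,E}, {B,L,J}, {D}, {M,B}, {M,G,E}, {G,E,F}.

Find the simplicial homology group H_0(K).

H_0 = Z^2.

K has 9 vertices, 12 edges, 4 triangles.
rank ∂_0 = 0, rank ∂_1 = 7 ⇒ b_0 = 9 − 0 − 7 = 2; all invariant factors of ∂_1 are 1 so no torsion. So H_0 ≅ Z^2.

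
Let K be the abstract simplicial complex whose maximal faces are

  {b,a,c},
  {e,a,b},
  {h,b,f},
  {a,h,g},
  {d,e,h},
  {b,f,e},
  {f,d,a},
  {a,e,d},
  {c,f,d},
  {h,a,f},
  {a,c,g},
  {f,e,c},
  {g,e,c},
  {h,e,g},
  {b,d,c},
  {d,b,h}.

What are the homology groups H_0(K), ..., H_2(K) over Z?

We work with the vertex ordering a < b < c < d < e < f < g < h. The simplices of K, each written with vertices in increasing order, are:

  0-simplices (8): a, b, c, d, e, f, g, h
  1-simplices (24): ab, ac, ad, ae, af, ag, ah, bc, bd, be, bf, bh, cd, ce, cf, cg, de, df, dh, ef, eg, eh, fh, gh
  2-simplices (16): abc, abe, acg, ade, adf, afh, agh, bcd, bdh, bef, bfh, cdf, cef, ceg, deh, egh

so the chain groups are C_0 ≅ Z^8, C_1 ≅ Z^24, C_2 ≅ Z^16.

Boundary ∂_1: C_1 → C_0 maps an edge to its endpoints' difference, ∂[p,q] = q − p. For instance
  ∂cd = d − c.
This gives a 8×24 integer matrix of rank 7; reducing to Smith normal form yields diagonal entries (1,1,1,1,1,1,1).

The boundary map ∂_2: C_2 → C_1 sends each 2-simplex [p,q,r] to [q,r] − [p,r] + [p,q]. For instance
  ∂deh = eh − dh + de,
  ∂ade = de − ae + ad.
The 24×16 boundary matrix has rank 15 and Smith normal form diag(1,1,1,1,1,1,1,1,1,1,1,1,1,1,1).

Reading off H_k = ker ∂_k / im ∂_{k+1}:

  H_0: rank C_0 − rank ∂_1 = 8 − 7 = 1, and the invariant factors of ∂_1 are all 1, so H_0 = Z.
  H_1: rank ker ∂_1 − rank ∂_2 = (24 − 7) − 15 = 2, and the invariant factors of ∂_2 are all 1, so H_1 = Z^2.
  H_2: rank ker ∂_2 − rank ∂_3 = (16 − 15) − 0 = 1, and there is no ∂_3, so H_2 = Z.

As a check, the Euler characteristic is 8 − 24 + 16 = 0, which agrees with 1 − 2 + 1 = 0.
(K is a triangulation of the torus T^2.)

H_0 ≅ Z,  H_1 ≅ Z^2,  H_2 ≅ Z.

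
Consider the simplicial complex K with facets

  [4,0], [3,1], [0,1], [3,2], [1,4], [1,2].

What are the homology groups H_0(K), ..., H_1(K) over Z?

H_0 = Z,  H_1 = Z^2.

Fix the vertex order 0 < 1 < 2 < 3 < 4 and write every simplex with vertices in increasing order. Then dim K = 1 and the simplices of K are:

  0-simplices (5): [0], [1], [2], [3], [4]
  1-simplices (6): [0,1], [0,4], [1,2], [1,3], [1,4], [2,3]

giving chain groups C_0 ≅ Z^5, C_1 ≅ Z^6.

The boundary map ∂_1: C_1 → C_0 sends each edge [p,q] (with p < q) to q − p. For instance
  ∂[0,4] = [4] − [0].
The 5×6 boundary matrix has rank 4 and Smith normal form diag(1,1,1,1).

Reading off H_k = ker ∂_k / im ∂_{k+1}:

  H_0: rank C_0 − rank ∂_1 = 5 − 4 = 1, and the invariant factors of ∂_1 are all 1, so H_0 = Z.
  H_1: rank ker ∂_1 − rank ∂_2 = (6 − 4) − 0 = 2, and there is no ∂_2, so H_1 = Z^2.

As a check, the Euler characteristic is 5 − 6 = -1, which agrees with 1 − 2 = -1.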